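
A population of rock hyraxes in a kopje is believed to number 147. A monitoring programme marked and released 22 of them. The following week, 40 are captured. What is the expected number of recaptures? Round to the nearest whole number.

expected recaptures ≈ 6

Expected recaptures E[R] = M·C / N.
E[R] = 22 × 40 / 147 = 880 / 147 ≈ 6.0 → 6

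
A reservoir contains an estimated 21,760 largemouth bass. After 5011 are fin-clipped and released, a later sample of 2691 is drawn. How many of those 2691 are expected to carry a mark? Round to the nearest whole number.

expected recaptures ≈ 620

The marked fraction of the population is 5011/21760, so in a sample of 2691 expect C·(M/N) marked.
E[R] = 5011 × 2691 / 21760 = 13484601 / 21760 ≈ 619.7 → 620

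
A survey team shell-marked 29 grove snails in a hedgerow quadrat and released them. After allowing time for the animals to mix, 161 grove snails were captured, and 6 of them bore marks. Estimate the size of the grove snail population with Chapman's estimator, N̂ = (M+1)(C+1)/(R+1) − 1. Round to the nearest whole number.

N̂ = (29+1)(161+1)/(6+1) − 1 = 30·162/7 − 1
= 4860/7 − 1 ≈ 694.3 − 1 ≈ 693.3 → 693

N ≈ 693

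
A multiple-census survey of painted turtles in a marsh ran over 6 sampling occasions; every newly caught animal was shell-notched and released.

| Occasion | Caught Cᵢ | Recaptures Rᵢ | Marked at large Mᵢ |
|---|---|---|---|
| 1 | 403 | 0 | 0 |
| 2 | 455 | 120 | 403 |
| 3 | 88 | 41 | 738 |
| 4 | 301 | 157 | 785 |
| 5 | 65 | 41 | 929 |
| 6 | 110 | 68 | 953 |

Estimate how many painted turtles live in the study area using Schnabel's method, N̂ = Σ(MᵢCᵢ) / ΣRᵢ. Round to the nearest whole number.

N ≈ 1522

Σ MᵢCᵢ = 0·403 + 403·455 + 738·88 + 785·301 + 929·65 + 953·110 = 0 + 183365 + 64944 + 236285 + 60385 + 104830 = 649809
Σ Rᵢ = 0 + 120 + 41 + 157 + 41 + 68 = 427
N̂ = 649809 / 427 ≈ 1521.8 → 1522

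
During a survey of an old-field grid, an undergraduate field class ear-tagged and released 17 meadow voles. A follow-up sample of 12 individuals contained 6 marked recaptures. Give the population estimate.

N = 34

The marked fraction in the recapture sample should equal the marked fraction in the population: 6/12 = 17/N.
N = (17 × 12) / 6 = 204 / 6 = 34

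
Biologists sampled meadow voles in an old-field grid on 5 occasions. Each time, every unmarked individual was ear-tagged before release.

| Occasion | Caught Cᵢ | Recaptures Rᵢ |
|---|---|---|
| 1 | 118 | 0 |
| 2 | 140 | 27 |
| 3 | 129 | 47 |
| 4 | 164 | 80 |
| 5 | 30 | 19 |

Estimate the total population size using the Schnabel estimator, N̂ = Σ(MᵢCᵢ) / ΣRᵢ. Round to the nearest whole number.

Marked at large before each occasion: Mᵢ = Σⱼ<ᵢ (Cⱼ − Rⱼ) → M1=0, M2=118, M3=231, M4=313, M5=397
Σ MᵢCᵢ = 0·118 + 118·140 + 231·129 + 313·164 + 397·30 = 0 + 16520 + 29799 + 51332 + 11910 = 109561
Σ Rᵢ = 0 + 27 + 47 + 80 + 19 = 173
N̂ = 109561 / 173 ≈ 633.3 → 633

N ≈ 633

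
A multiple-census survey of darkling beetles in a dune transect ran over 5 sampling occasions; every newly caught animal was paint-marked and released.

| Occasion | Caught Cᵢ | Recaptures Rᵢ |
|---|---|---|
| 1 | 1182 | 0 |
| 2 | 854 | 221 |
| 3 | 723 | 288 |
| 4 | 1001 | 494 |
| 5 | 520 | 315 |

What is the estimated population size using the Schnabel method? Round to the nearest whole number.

Marked at large before each occasion: Mᵢ = Σⱼ<ᵢ (Cⱼ − Rⱼ) → M1=0, M2=1182, M3=1815, M4=2250, M5=2757
Σ MᵢCᵢ = 0·1182 + 1182·854 + 1815·723 + 2250·1001 + 2757·520 = 0 + 1009428 + 1312245 + 2252250 + 1433640 = 6007563
Σ Rᵢ = 0 + 221 + 288 + 494 + 315 = 1318
N̂ = 6007563 / 1318 ≈ 4558.1 → 4558

N ≈ 4558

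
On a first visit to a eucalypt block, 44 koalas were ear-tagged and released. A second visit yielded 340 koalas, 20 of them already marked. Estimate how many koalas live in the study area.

Lincoln-Petersen assumes M/N = R/C, so N = M·C / R.
N = (44 × 340) / 20 = 14960 / 20 = 748

N = 748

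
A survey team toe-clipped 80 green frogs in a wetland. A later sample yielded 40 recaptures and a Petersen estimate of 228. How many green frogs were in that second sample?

C = 114

From N = M·C/R: C = N·R / M = 228·40 / 80 = 9120 / 80 = 114.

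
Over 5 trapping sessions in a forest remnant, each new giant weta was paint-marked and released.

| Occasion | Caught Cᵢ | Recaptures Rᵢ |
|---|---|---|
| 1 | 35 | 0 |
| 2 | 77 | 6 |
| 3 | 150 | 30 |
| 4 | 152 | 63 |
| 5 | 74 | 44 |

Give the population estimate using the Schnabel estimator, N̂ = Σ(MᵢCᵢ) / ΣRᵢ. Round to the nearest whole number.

N ≈ 533

Marked at large before each occasion: Mᵢ = Σⱼ<ᵢ (Cⱼ − Rⱼ) → M1=0, M2=35, M3=106, M4=226, M5=315
Σ MᵢCᵢ = 0·35 + 35·77 + 106·150 + 226·152 + 315·74 = 0 + 2695 + 15900 + 34352 + 23310 = 76257
Σ Rᵢ = 0 + 6 + 30 + 63 + 44 = 143
N̂ = 76257 / 143 ≈ 533.3 → 533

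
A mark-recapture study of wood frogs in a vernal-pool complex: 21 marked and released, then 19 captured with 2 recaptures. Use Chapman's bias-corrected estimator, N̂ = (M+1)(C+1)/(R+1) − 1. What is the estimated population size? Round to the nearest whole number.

N̂ = (21+1)(19+1)/(2+1) − 1 = 22·20/3 − 1
= 440/3 − 1 ≈ 146.7 − 1 ≈ 145.7 → 146

N ≈ 146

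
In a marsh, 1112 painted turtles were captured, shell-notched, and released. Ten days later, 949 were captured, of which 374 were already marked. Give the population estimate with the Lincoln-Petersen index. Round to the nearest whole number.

The marked fraction in the recapture sample should equal the marked fraction in the population: 374/949 = 1112/N.
N = (1112 × 949) / 374 = 1055288 / 374 ≈ 2821.6 → 2822

N ≈ 2822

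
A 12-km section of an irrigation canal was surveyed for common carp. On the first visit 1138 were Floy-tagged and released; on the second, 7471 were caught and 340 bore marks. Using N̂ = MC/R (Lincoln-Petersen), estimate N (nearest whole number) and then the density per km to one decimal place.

density ≈ 2083.8 common carp per km

N̂ = 1138·7471/340 = 8501998/340 ≈ 25005.9 → 25006
Density = N̂ / area = 25006 / 12 ≈ 2083.83 → 2083.8 per km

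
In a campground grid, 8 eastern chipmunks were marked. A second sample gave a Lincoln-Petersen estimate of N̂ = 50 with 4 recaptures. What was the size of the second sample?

From N = M·C/R: C = N·R / M = 50·4 / 8 = 200 / 8 = 25.

C = 25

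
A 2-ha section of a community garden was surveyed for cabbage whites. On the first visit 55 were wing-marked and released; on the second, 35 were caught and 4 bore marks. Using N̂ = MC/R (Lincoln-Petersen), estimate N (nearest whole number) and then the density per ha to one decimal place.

N̂ = 55·35/4 = 1925/4 ≈ 481.2 → 481
Density = N̂ / area = 481 / 2 ≈ 240.50 → 240.5 per ha

density ≈ 240.5 cabbage whites per ha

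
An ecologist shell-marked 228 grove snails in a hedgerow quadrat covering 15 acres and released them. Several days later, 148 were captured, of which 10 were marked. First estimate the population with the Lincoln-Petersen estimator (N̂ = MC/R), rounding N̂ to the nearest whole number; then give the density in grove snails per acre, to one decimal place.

density ≈ 224.9 grove snails per acre

N̂ = 228·148/10 = 33744/10 ≈ 3374.4 → 3374
Density = N̂ / area = 3374 / 15 ≈ 224.93 → 224.9 per acre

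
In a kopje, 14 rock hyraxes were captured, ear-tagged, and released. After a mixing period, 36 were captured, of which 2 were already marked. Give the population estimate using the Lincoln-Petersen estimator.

Lincoln-Petersen assumes M/N = R/C, so N = M·C / R.
N = (14 × 36) / 2 = 504 / 2 = 252

N = 252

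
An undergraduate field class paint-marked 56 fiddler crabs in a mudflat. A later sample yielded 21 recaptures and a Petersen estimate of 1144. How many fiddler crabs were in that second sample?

C = 429

From N = M·C/R: C = N·R / M = 1144·21 / 56 = 24024 / 56 = 429.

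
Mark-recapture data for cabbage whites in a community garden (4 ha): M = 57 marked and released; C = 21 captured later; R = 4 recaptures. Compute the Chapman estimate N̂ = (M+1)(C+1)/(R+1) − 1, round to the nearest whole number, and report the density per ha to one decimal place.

N̂ = 58·22/5 − 1 = 1276/5 − 1 ≈ 254.2 → 254
Density = N̂ / area = 254 / 4 ≈ 63.50 → 63.5 per ha

density ≈ 63.5 cabbage whites per ha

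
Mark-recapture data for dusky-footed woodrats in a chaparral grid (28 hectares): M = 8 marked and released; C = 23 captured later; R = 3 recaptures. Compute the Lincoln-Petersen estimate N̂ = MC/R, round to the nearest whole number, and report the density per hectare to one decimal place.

N̂ = 8·23/3 = 184/3 ≈ 61.3 → 61
Density = N̂ / area = 61 / 28 ≈ 2.18 → 2.2 per hectare

density ≈ 2.2 dusky-footed woodrats per hectare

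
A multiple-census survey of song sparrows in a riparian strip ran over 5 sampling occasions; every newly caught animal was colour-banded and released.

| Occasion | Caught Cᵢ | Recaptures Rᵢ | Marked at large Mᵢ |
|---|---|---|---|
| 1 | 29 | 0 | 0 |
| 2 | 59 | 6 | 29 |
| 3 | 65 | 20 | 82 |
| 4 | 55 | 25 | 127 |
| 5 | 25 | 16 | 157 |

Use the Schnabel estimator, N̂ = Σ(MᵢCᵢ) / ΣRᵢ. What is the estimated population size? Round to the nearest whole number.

Σ MᵢCᵢ = 0·29 + 29·59 + 82·65 + 127·55 + 157·25 = 0 + 1711 + 5330 + 6985 + 3925 = 17951
Σ Rᵢ = 0 + 6 + 20 + 25 + 16 = 67
N̂ = 17951 / 67 ≈ 267.9 → 268

N ≈ 268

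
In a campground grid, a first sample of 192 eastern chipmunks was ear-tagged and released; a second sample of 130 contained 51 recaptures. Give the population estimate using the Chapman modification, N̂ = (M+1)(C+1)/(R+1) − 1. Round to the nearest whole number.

N̂ = (192+1)(130+1)/(51+1) − 1 = 193·131/52 − 1
= 25283/52 − 1 ≈ 486.2 − 1 ≈ 485.2 → 485

N ≈ 485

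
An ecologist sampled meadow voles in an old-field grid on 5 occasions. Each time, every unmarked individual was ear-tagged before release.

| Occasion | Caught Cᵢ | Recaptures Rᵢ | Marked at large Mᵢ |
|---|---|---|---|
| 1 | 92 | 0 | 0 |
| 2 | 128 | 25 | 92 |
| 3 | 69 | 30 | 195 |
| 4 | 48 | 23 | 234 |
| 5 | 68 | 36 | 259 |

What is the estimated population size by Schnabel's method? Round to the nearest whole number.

N ≈ 474

Σ MᵢCᵢ = 0·92 + 92·128 + 195·69 + 234·48 + 259·68 = 0 + 11776 + 13455 + 11232 + 17612 = 54075
Σ Rᵢ = 0 + 25 + 30 + 23 + 36 = 114
N̂ = 54075 / 114 ≈ 474.3 → 474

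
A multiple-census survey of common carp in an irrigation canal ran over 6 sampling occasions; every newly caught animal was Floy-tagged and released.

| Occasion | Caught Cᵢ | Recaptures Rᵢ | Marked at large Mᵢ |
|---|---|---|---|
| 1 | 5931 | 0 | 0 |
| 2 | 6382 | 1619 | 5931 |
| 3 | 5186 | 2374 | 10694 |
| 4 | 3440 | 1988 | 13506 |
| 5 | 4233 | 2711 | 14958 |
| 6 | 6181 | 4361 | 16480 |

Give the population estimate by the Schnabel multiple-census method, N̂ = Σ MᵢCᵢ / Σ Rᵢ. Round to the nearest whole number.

N ≈ 23,363

Σ MᵢCᵢ = 0·5931 + 5931·6382 + 10694·5186 + 13506·3440 + 14958·4233 + 16480·6181 = 0 + 37851642 + 55459084 + 46460640 + 63317214 + 101862880 = 304951460
Σ Rᵢ = 0 + 1619 + 2374 + 1988 + 2711 + 4361 = 13053
N̂ = 304951460 / 13053 ≈ 23362.6 → 23363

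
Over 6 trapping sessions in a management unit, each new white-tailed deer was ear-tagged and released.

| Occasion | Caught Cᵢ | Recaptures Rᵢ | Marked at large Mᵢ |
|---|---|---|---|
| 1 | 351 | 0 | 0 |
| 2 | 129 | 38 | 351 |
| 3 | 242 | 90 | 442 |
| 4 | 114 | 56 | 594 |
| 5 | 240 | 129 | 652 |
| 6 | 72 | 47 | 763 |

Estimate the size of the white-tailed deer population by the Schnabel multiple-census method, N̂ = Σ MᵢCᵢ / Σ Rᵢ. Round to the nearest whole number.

N ≈ 1198

Σ MᵢCᵢ = 0·351 + 351·129 + 442·242 + 594·114 + 652·240 + 763·72 = 0 + 45279 + 106964 + 67716 + 156480 + 54936 = 431375
Σ Rᵢ = 0 + 38 + 90 + 56 + 129 + 47 = 360
N̂ = 431375 / 360 ≈ 1198.3 → 1198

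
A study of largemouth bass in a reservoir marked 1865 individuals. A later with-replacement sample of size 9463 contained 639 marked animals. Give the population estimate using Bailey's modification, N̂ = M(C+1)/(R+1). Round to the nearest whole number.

N̂ = 1865·(9463+1)/(639+1) = 1865·9464/640 = 17650360/640 ≈ 27578.7 → 27579

N ≈ 27,579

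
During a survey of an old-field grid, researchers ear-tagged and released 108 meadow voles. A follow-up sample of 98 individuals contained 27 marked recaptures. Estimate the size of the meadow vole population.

N = 392

Lincoln-Petersen assumes M/N = R/C, so N = M·C / R.
N = (108 × 98) / 27 = 10584 / 27 = 392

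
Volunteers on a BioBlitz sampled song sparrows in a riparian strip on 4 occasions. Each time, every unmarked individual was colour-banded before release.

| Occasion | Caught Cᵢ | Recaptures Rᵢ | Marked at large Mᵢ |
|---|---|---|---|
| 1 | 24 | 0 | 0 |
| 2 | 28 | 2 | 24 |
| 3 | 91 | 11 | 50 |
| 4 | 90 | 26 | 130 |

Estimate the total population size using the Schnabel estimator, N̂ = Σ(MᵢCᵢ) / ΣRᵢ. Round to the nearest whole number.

N ≈ 434

Σ MᵢCᵢ = 0·24 + 24·28 + 50·91 + 130·90 = 0 + 672 + 4550 + 11700 = 16922
Σ Rᵢ = 0 + 2 + 11 + 26 = 39
N̂ = 16922 / 39 ≈ 433.9 → 434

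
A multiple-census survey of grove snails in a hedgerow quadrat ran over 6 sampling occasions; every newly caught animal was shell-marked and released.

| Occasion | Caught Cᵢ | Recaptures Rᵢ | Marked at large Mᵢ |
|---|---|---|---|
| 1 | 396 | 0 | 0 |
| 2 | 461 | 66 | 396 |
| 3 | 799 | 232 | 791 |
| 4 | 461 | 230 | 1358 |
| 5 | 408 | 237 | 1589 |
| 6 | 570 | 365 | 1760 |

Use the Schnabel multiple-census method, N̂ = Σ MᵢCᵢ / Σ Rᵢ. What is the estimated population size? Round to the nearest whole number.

Σ MᵢCᵢ = 0·396 + 396·461 + 791·799 + 1358·461 + 1589·408 + 1760·570 = 0 + 182556 + 632009 + 626038 + 648312 + 1003200 = 3092115
Σ Rᵢ = 0 + 66 + 232 + 230 + 237 + 365 = 1130
N̂ = 3092115 / 1130 ≈ 2736.4 → 2736

N ≈ 2736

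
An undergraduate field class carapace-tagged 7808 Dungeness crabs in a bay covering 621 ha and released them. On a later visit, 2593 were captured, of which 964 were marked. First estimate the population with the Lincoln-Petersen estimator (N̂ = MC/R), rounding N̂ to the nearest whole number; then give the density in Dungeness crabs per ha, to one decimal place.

N̂ = 7808·2593/964 = 20246144/964 ≈ 21002.2 → 21002
Density = N̂ / area = 21002 / 621 ≈ 33.82 → 33.8 per ha

density ≈ 33.8 Dungeness crabs per ha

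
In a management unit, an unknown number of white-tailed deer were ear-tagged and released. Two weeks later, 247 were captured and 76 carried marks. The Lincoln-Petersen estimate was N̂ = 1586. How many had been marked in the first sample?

M = 488

From N = M·C/R: M = N·R / C = 1586·76 / 247 = 120536 / 247 = 488.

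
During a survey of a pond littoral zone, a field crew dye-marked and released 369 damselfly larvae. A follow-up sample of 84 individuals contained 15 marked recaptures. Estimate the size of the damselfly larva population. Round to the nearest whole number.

Lincoln-Petersen assumes M/N = R/C, so N = M·C / R.
N = (369 × 84) / 15 = 30996 / 15 ≈ 2066.4 → 2066

N ≈ 2066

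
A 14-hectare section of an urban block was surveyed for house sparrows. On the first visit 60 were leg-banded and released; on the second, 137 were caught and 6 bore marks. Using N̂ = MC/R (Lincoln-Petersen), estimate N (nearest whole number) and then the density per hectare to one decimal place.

density ≈ 97.9 house sparrows per hectare

N̂ = 60·137/6 = 8220/6 = 1370
Density = N̂ / area = 1370 / 14 ≈ 97.86 → 97.9 per hectare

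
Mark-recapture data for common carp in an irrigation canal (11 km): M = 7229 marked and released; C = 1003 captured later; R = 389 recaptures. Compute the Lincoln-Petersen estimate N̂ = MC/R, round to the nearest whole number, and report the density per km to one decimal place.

density ≈ 1694.5 common carp per km

N̂ = 7229·1003/389 = 7250687/389 ≈ 18639.3 → 18639
Density = N̂ / area = 18639 / 11 ≈ 1694.45 → 1694.5 per km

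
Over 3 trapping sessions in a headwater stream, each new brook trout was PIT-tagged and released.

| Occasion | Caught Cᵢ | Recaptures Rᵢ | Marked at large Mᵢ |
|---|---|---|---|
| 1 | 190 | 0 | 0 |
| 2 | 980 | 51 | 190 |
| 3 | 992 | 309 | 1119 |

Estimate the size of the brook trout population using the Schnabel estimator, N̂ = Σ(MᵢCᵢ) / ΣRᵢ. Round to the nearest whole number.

N ≈ 3601

Σ MᵢCᵢ = 0·190 + 190·980 + 1119·992 = 0 + 186200 + 1110048 = 1296248
Σ Rᵢ = 0 + 51 + 309 = 360
N̂ = 1296248 / 360 ≈ 3600.7 → 3601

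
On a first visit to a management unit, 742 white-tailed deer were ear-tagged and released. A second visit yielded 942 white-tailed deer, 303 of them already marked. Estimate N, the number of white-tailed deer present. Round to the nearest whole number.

N = (742 × 942) / 303 = 698964 / 303 ≈ 2306.8 → 2307

N ≈ 2307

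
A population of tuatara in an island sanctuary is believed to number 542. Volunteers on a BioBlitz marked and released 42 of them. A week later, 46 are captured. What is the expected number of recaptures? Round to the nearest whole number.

Expected recaptures E[R] = M·C / N.
E[R] = 42 × 46 / 542 = 1932 / 542 ≈ 3.6 → 4

expected recaptures ≈ 4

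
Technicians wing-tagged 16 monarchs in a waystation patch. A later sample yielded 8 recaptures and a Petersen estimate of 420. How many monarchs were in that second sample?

From N = M·C/R: C = N·R / M = 420·8 / 16 = 3360 / 16 = 210.

C = 210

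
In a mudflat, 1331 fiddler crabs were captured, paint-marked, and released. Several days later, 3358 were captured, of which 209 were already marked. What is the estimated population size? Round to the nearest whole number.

The marked fraction in the recapture sample should equal the marked fraction in the population: 209/3358 = 1331/N.
N = (1331 × 3358) / 209 = 4469498 / 209 ≈ 21385.2 → 21385

N ≈ 21,385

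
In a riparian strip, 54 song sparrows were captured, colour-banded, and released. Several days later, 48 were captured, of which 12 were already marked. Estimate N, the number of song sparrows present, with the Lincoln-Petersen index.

N = 216

If marked individuals mix randomly, R/C ≈ M/N, giving N ≈ M·C/R.
N = (54 × 48) / 12 = 2592 / 12 = 216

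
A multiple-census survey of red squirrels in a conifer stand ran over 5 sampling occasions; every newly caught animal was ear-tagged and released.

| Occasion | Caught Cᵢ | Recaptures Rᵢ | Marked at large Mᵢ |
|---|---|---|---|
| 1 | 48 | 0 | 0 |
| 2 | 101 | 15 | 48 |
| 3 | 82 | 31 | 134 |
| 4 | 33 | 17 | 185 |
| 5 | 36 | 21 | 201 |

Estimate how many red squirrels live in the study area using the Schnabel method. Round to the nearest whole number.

Σ MᵢCᵢ = 0·48 + 48·101 + 134·82 + 185·33 + 201·36 = 0 + 4848 + 10988 + 6105 + 7236 = 29177
Σ Rᵢ = 0 + 15 + 31 + 17 + 21 = 84
N̂ = 29177 / 84 ≈ 347.3 → 347

N ≈ 347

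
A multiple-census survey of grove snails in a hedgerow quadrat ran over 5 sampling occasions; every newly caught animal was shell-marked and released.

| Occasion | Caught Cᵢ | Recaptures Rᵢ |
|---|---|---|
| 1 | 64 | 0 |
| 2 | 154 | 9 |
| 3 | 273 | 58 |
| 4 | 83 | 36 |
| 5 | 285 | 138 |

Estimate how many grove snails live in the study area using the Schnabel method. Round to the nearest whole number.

N ≈ 981

Marked at large before each occasion: Mᵢ = Σⱼ<ᵢ (Cⱼ − Rⱼ) → M1=0, M2=64, M3=209, M4=424, M5=471
Σ MᵢCᵢ = 0·64 + 64·154 + 209·273 + 424·83 + 471·285 = 0 + 9856 + 57057 + 35192 + 134235 = 236340
Σ Rᵢ = 0 + 9 + 58 + 36 + 138 = 241
N̂ = 236340 / 241 ≈ 980.7 → 981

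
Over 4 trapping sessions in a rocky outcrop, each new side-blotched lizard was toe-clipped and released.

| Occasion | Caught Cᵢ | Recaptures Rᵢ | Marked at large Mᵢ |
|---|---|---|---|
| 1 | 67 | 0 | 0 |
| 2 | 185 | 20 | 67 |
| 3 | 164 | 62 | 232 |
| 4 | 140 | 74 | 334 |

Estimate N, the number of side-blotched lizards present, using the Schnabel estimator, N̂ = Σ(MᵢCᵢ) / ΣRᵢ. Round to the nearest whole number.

Σ MᵢCᵢ = 0·67 + 67·185 + 232·164 + 334·140 = 0 + 12395 + 38048 + 46760 = 97203
Σ Rᵢ = 0 + 20 + 62 + 74 = 156
N̂ = 97203 / 156 ≈ 623.1 → 623

N ≈ 623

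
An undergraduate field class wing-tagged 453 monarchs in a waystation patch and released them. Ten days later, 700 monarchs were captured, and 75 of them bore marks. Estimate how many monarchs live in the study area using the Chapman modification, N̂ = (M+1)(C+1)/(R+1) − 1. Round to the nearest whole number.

N ≈ 4187

N̂ = (453+1)(700+1)/(75+1) − 1 = 454·701/76 − 1
= 318254/76 − 1 ≈ 4187.6 − 1 ≈ 4186.6 → 4187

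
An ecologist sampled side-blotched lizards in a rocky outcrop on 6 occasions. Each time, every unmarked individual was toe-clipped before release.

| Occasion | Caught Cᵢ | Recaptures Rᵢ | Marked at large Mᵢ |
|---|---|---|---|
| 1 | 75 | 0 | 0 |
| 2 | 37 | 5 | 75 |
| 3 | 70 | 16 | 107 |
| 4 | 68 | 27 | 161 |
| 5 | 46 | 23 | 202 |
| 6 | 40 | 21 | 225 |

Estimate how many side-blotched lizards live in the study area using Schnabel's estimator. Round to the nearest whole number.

Σ MᵢCᵢ = 0·75 + 75·37 + 107·70 + 161·68 + 202·46 + 225·40 = 0 + 2775 + 7490 + 10948 + 9292 + 9000 = 39505
Σ Rᵢ = 0 + 5 + 16 + 27 + 23 + 21 = 92
N̂ = 39505 / 92 ≈ 429.4 → 429

N ≈ 429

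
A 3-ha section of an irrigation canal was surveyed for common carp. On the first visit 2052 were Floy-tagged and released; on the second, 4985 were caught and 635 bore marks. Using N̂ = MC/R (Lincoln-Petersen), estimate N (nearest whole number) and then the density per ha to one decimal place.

density ≈ 5369.7 common carp per ha

N̂ = 2052·4985/635 = 10229220/635 ≈ 16109.0 → 16109
Density = N̂ / area = 16109 / 3 ≈ 5369.67 → 5369.7 per ha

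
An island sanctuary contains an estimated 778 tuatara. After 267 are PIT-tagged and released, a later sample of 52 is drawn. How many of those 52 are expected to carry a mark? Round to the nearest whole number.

The marked fraction of the population is 267/778, so in a sample of 52 expect C·(M/N) marked.
E[R] = 267 × 52 / 778 = 13884 / 778 ≈ 17.8 → 18

expected recaptures ≈ 18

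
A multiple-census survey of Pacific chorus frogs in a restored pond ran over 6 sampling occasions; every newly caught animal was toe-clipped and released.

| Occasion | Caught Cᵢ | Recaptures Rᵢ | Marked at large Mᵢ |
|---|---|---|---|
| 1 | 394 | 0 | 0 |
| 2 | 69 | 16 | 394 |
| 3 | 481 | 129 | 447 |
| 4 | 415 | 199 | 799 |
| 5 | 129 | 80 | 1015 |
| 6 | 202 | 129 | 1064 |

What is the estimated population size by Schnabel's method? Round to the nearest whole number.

Σ MᵢCᵢ = 0·394 + 394·69 + 447·481 + 799·415 + 1015·129 + 1064·202 = 0 + 27186 + 215007 + 331585 + 130935 + 214928 = 919641
Σ Rᵢ = 0 + 16 + 129 + 199 + 80 + 129 = 553
N̂ = 919641 / 553 ≈ 1663.0 → 1663

N ≈ 1663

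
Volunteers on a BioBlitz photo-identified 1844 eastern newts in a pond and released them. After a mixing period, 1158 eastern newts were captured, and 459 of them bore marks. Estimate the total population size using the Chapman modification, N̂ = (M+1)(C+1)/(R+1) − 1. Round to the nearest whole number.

N ≈ 4648

N̂ = (1844+1)(1158+1)/(459+1) − 1 = 1845·1159/460 − 1
= 2138355/460 − 1 ≈ 4648.6 − 1 ≈ 4647.6 → 4648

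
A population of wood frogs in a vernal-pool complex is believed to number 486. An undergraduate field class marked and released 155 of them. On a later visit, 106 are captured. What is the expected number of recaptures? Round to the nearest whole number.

expected recaptures ≈ 34

Expected recaptures E[R] = M·C / N.
E[R] = 155 × 106 / 486 = 16430 / 486 ≈ 33.8 → 34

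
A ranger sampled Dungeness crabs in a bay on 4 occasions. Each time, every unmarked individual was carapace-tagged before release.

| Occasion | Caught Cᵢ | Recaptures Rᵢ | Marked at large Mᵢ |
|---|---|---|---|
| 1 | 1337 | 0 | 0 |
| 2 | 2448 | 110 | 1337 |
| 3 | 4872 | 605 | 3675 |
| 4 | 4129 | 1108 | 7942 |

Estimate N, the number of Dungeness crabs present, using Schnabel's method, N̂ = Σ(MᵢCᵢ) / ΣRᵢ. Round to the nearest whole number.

Σ MᵢCᵢ = 0·1337 + 1337·2448 + 3675·4872 + 7942·4129 = 0 + 3272976 + 17904600 + 32792518 = 53970094
Σ Rᵢ = 0 + 110 + 605 + 1108 = 1823
N̂ = 53970094 / 1823 ≈ 29605.1 → 29605

N ≈ 29,605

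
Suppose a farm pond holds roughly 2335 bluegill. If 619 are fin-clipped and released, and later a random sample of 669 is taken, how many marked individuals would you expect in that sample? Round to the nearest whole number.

Expected recaptures E[R] = M·C / N.
E[R] = 619 × 669 / 2335 = 414111 / 2335 ≈ 177.3 → 177

expected recaptures ≈ 177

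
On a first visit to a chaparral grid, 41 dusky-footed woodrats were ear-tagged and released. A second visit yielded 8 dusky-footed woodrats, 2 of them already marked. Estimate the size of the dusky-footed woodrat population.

N = 164

The marked fraction in the recapture sample should equal the marked fraction in the population: 2/8 = 41/N.
N = (41 × 8) / 2 = 328 / 2 = 164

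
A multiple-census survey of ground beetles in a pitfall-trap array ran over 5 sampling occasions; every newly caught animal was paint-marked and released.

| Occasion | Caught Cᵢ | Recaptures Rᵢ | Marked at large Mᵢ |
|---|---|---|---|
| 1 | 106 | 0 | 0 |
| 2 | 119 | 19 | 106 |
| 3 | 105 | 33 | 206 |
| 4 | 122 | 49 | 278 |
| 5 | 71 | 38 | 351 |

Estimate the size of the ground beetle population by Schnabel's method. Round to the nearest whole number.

Σ MᵢCᵢ = 0·106 + 106·119 + 206·105 + 278·122 + 351·71 = 0 + 12614 + 21630 + 33916 + 24921 = 93081
Σ Rᵢ = 0 + 19 + 33 + 49 + 38 = 139
N̂ = 93081 / 139 ≈ 669.6 → 670

N ≈ 670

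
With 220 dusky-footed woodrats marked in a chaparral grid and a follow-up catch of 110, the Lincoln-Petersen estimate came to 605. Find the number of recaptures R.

R = 40

From N = M·C/R: R = M·C / N = 220·110 / 605 = 24200 / 605 = 40.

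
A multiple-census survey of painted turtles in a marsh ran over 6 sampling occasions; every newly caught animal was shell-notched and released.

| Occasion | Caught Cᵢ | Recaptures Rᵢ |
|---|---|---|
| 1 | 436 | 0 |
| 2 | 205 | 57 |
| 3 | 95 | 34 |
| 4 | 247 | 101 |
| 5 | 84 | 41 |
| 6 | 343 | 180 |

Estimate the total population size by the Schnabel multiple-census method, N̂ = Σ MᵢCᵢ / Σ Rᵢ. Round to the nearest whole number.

Marked at large before each occasion: Mᵢ = Σⱼ<ᵢ (Cⱼ − Rⱼ) → M1=0, M2=436, M3=584, M4=645, M5=791, M6=834
Σ MᵢCᵢ = 0·436 + 436·205 + 584·95 + 645·247 + 791·84 + 834·343 = 0 + 89380 + 55480 + 159315 + 66444 + 286062 = 656681
Σ Rᵢ = 0 + 57 + 34 + 101 + 41 + 180 = 413
N̂ = 656681 / 413 ≈ 1590.0 → 1590

N ≈ 1590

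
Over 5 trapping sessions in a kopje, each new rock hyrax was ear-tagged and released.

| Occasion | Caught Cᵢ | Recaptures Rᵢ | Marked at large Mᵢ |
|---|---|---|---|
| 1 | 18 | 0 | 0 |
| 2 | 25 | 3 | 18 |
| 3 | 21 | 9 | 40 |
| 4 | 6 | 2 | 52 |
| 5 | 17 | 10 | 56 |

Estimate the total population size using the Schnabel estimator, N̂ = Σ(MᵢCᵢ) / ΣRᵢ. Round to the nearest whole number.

N ≈ 106

Σ MᵢCᵢ = 0·18 + 18·25 + 40·21 + 52·6 + 56·17 = 0 + 450 + 840 + 312 + 952 = 2554
Σ Rᵢ = 0 + 3 + 9 + 2 + 10 = 24
N̂ = 2554 / 24 ≈ 106.4 → 106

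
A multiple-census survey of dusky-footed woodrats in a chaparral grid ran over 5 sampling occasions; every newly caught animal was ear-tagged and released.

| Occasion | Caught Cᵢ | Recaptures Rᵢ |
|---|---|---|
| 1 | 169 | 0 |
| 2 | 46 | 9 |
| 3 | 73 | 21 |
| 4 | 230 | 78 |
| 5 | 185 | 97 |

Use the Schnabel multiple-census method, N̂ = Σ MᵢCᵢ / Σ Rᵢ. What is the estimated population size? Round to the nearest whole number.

N ≈ 771

Marked at large before each occasion: Mᵢ = Σⱼ<ᵢ (Cⱼ − Rⱼ) → M1=0, M2=169, M3=206, M4=258, M5=410
Σ MᵢCᵢ = 0·169 + 169·46 + 206·73 + 258·230 + 410·185 = 0 + 7774 + 15038 + 59340 + 75850 = 158002
Σ Rᵢ = 0 + 9 + 21 + 78 + 97 = 205
N̂ = 158002 / 205 ≈ 770.7 → 771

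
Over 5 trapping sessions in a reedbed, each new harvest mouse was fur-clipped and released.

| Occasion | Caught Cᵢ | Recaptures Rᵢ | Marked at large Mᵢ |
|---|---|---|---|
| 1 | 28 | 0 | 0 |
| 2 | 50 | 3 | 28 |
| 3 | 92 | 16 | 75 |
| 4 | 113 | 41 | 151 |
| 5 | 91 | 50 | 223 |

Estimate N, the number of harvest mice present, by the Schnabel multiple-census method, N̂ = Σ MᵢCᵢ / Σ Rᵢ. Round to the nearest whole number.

N ≈ 415

Σ MᵢCᵢ = 0·28 + 28·50 + 75·92 + 151·113 + 223·91 = 0 + 1400 + 6900 + 17063 + 20293 = 45656
Σ Rᵢ = 0 + 3 + 16 + 41 + 50 = 110
N̂ = 45656 / 110 ≈ 415.1 → 415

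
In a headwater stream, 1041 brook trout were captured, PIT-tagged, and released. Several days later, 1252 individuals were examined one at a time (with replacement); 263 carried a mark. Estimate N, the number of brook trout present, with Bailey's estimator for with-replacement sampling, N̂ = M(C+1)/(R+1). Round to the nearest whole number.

N ≈ 4941

N̂ = 1041·(1252+1)/(263+1) = 1041·1253/264 = 1304373/264 ≈ 4940.8 → 4941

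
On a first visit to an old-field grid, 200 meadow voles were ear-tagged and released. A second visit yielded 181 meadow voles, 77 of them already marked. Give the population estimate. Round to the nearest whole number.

N = (200 × 181) / 77 = 36200 / 77 ≈ 470.1 → 470

N ≈ 470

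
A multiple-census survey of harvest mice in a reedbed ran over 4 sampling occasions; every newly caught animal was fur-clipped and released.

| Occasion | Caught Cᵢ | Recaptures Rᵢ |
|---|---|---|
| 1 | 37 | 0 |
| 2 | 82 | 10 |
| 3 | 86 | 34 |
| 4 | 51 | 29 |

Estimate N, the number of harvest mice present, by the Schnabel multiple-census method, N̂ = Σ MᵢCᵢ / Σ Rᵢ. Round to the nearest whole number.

N ≈ 282

Marked at large before each occasion: Mᵢ = Σⱼ<ᵢ (Cⱼ − Rⱼ) → M1=0, M2=37, M3=109, M4=161
Σ MᵢCᵢ = 0·37 + 37·82 + 109·86 + 161·51 = 0 + 3034 + 9374 + 8211 = 20619
Σ Rᵢ = 0 + 10 + 34 + 29 = 73
N̂ = 20619 / 73 ≈ 282.45 → 282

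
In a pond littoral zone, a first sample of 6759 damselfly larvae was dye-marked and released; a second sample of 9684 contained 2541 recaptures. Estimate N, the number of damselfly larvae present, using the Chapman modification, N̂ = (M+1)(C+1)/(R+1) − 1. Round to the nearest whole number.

N̂ = (6759+1)(9684+1)/(2541+1) − 1 = 6760·9685/2542 − 1
= 65470600/2542 − 1 ≈ 25755.5 − 1 ≈ 25754.5 → 25755

N ≈ 25,755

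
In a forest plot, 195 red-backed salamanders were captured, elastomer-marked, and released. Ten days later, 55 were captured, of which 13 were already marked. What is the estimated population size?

N = 825

Lincoln-Petersen assumes M/N = R/C, so N = M·C / R.
N = (195 × 55) / 13 = 10725 / 13 = 825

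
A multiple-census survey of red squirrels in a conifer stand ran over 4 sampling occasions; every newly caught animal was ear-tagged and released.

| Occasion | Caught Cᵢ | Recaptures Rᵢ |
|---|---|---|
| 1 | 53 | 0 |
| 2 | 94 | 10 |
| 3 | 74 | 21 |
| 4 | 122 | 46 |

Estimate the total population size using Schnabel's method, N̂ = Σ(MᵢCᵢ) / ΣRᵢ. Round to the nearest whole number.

Marked at large before each occasion: Mᵢ = Σⱼ<ᵢ (Cⱼ − Rⱼ) → M1=0, M2=53, M3=137, M4=190
Σ MᵢCᵢ = 0·53 + 53·94 + 137·74 + 190·122 = 0 + 4982 + 10138 + 23180 = 38300
Σ Rᵢ = 0 + 10 + 21 + 46 = 77
N̂ = 38300 / 77 ≈ 497.4 → 497

N ≈ 497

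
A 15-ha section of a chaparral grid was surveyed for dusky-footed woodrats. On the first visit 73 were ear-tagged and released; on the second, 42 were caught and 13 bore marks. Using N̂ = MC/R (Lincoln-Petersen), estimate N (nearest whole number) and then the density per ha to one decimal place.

density ≈ 15.7 dusky-footed woodrats per ha

N̂ = 73·42/13 = 3066/13 ≈ 235.8 → 236
Density = N̂ / area = 236 / 15 ≈ 15.73 → 15.7 per ha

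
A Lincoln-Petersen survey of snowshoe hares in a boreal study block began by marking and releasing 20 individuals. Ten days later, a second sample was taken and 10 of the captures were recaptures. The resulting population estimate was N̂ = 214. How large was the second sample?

C = 107

From N = M·C/R: C = N·R / M = 214·10 / 20 = 2140 / 20 = 107.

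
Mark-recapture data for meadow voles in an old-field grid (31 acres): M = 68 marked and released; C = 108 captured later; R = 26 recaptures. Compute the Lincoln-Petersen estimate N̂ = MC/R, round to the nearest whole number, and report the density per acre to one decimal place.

density ≈ 9.1 meadow voles per acre

N̂ = 68·108/26 = 7344/26 ≈ 282.46 → 282
Density = N̂ / area = 282 / 31 ≈ 9.10 → 9.1 per acre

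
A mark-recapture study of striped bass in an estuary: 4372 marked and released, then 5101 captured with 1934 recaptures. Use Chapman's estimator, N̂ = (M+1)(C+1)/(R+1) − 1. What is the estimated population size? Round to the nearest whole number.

N ≈ 11,529

N̂ = (4372+1)(5101+1)/(1934+1) − 1 = 4373·5102/1935 − 1
= 22311046/1935 − 1 ≈ 11530.3 − 1 ≈ 11529.3 → 11529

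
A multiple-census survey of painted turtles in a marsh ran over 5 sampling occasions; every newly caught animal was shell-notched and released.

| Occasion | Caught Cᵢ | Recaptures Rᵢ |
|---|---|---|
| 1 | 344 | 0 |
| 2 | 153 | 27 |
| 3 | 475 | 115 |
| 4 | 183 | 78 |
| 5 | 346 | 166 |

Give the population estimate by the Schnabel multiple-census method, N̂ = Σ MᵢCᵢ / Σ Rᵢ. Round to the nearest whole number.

Marked at large before each occasion: Mᵢ = Σⱼ<ᵢ (Cⱼ − Rⱼ) → M1=0, M2=344, M3=470, M4=830, M5=935
Σ MᵢCᵢ = 0·344 + 344·153 + 470·475 + 830·183 + 935·346 = 0 + 52632 + 223250 + 151890 + 323510 = 751282
Σ Rᵢ = 0 + 27 + 115 + 78 + 166 = 386
N̂ = 751282 / 386 ≈ 1946.3 → 1946

N ≈ 1946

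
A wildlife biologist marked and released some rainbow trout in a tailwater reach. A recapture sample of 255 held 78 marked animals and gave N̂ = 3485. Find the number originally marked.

M = 1066

From N = M·C/R: M = N·R / C = 3485·78 / 255 = 271830 / 255 = 1066.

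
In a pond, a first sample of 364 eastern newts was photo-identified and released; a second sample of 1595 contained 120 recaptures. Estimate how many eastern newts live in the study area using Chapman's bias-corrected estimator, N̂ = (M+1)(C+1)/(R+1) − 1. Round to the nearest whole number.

N̂ = (364+1)(1595+1)/(120+1) − 1 = 365·1596/121 − 1
= 582540/121 − 1 ≈ 4814.4 − 1 ≈ 4813.4 → 4813

N ≈ 4813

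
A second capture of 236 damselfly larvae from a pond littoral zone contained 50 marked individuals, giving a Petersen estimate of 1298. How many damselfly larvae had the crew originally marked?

M = 275

From N = M·C/R: M = N·R / C = 1298·50 / 236 = 64900 / 236 = 275.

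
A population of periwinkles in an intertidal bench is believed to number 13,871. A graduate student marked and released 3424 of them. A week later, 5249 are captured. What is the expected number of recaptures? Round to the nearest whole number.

Expected recaptures E[R] = M·C / N.
E[R] = 3424 × 5249 / 13871 = 17972576 / 13871 ≈ 1295.7 → 1296

expected recaptures ≈ 1296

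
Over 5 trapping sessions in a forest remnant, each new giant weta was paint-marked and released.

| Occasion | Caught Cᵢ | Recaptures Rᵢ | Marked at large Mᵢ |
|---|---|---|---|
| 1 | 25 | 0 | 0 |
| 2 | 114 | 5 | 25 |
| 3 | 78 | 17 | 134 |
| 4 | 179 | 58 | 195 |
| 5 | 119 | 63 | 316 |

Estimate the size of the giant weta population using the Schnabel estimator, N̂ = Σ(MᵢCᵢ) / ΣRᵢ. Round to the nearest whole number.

N ≈ 600

Σ MᵢCᵢ = 0·25 + 25·114 + 134·78 + 195·179 + 316·119 = 0 + 2850 + 10452 + 34905 + 37604 = 85811
Σ Rᵢ = 0 + 5 + 17 + 58 + 63 = 143
N̂ = 85811 / 143 ≈ 600.1 → 600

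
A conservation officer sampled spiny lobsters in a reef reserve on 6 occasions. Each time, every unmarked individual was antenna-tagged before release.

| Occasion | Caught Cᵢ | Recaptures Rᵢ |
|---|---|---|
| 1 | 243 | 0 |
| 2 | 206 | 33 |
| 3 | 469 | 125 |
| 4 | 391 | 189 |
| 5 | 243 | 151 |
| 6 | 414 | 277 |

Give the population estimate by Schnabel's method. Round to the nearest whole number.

Marked at large before each occasion: Mᵢ = Σⱼ<ᵢ (Cⱼ − Rⱼ) → M1=0, M2=243, M3=416, M4=760, M5=962, M6=1054
Σ MᵢCᵢ = 0·243 + 243·206 + 416·469 + 760·391 + 962·243 + 1054·414 = 0 + 50058 + 195104 + 297160 + 233766 + 436356 = 1212444
Σ Rᵢ = 0 + 33 + 125 + 189 + 151 + 277 = 775
N̂ = 1212444 / 775 ≈ 1564.4 → 1564

N ≈ 1564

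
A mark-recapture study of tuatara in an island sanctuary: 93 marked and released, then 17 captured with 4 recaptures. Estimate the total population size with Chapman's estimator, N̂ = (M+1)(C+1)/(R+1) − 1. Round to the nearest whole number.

N ≈ 337

N̂ = (93+1)(17+1)/(4+1) − 1 = 94·18/5 − 1
= 1692/5 − 1 ≈ 338.4 − 1 ≈ 337.4 → 337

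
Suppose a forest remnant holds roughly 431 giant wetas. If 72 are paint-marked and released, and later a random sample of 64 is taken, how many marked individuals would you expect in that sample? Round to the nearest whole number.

The marked fraction of the population is 72/431, so in a sample of 64 expect C·(M/N) marked.
E[R] = 72 × 64 / 431 = 4608 / 431 ≈ 10.7 → 11

expected recaptures ≈ 11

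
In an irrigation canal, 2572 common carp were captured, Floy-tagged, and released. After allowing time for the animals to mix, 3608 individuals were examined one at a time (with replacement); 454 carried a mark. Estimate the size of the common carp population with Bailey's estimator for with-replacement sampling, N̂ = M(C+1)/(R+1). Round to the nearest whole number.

N̂ = 2572·(3608+1)/(454+1) = 2572·3609/455 = 9282348/455 ≈ 20400.8 → 20401

N ≈ 20,401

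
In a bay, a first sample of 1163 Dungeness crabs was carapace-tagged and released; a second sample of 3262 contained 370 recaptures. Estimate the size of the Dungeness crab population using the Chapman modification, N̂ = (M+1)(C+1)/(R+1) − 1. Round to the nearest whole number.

N̂ = (1163+1)(3262+1)/(370+1) − 1 = 1164·3263/371 − 1
= 3798132/371 − 1 ≈ 10237.6 − 1 ≈ 10236.6 → 10237

N ≈ 10,237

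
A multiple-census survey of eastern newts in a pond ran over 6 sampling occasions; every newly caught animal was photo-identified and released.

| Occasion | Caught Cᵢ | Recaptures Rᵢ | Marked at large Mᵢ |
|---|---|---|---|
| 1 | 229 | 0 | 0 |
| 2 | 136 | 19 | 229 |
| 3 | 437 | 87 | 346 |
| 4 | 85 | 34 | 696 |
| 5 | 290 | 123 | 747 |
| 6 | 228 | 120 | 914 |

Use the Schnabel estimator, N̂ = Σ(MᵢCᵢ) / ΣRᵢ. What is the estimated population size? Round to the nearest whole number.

N ≈ 1740

Σ MᵢCᵢ = 0·229 + 229·136 + 346·437 + 696·85 + 747·290 + 914·228 = 0 + 31144 + 151202 + 59160 + 216630 + 208392 = 666528
Σ Rᵢ = 0 + 19 + 87 + 34 + 123 + 120 = 383
N̂ = 666528 / 383 ≈ 1740.3 → 1740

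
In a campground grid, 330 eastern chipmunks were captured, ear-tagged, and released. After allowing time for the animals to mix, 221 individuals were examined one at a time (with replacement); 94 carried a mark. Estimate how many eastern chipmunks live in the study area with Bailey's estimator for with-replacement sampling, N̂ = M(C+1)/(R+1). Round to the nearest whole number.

N̂ = 330·(221+1)/(94+1) = 330·222/95 = 73260/95 ≈ 771.2 → 771

N ≈ 771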